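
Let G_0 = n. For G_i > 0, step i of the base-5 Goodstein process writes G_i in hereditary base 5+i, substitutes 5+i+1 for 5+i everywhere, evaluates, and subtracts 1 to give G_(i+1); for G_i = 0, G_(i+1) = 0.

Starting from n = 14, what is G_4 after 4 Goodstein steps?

18

i=0: 14 = 2·5 + 4 (b=5); 5→6: 2·6 + 4 = 16; 16−1 = 15
i=1: 15 = 2·6 + 3 (b=6); 6→7: 2·7 + 3 = 17; 17−1 = 16
i=2: 16 = 2·7 + 2 (b=7); 7→8: 2·8 + 2 = 18; 18−1 = 17
i=3: 17 = 2·8 + 1 (b=8); 8→9: 2·9 + 1 = 19; 19−1 = 18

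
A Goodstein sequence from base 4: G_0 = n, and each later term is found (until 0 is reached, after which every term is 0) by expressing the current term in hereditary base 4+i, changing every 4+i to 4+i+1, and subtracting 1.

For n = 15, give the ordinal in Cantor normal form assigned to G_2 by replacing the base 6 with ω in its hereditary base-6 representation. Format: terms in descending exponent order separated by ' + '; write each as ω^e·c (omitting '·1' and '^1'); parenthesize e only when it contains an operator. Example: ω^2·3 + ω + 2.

[0] 15 ≡ 3·4 + 3 (base 4). Lift 5: 18. −1: 17.
[1] 17 ≡ 3·5 + 2 (base 5). Lift 6: 20. −1: 19.
[2] 19 ≡ 3·6 + 1 (base 6). Lift 7: 22. −1: 21.

ω·3 + 1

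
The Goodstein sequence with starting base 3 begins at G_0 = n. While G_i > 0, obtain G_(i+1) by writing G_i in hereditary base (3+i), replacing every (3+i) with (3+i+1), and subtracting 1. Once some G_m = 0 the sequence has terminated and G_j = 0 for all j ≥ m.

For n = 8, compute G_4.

step 0: 8 = 2·3 + 2; sub 4 for 3: 2·4 + 2; = 10; G_1 = 10−1 = 9
step 1: 9 = 2·4 + 1; sub 5 for 4: 2·5 + 1; = 11; G_2 = 11−1 = 10
step 2: 10 = 2·5; sub 6 for 5: 2·6; = 12; G_3 = 12−1 = 11
step 3: 11 = 6 + 5; sub 7 for 6: 7 + 5; = 12; G_4 = 12−1 = 11

11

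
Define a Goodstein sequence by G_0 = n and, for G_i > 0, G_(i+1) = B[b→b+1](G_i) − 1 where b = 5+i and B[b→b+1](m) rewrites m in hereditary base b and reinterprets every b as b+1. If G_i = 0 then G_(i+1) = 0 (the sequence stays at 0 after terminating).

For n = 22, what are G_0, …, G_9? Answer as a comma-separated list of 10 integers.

22, 25, 28, 31, 33, 35, 37, 39, 41, 43

(0) 22|_5 = 4·5 + 2 ↦ 4·6 + 2|_6 = 26 ⇒ 25
(1) 25|_6 = 4·6 + 1 ↦ 4·7 + 1|_7 = 29 ⇒ 28
(2) 28|_7 = 4·7 ↦ 4·8|_8 = 32 ⇒ 31
(3) 31|_8 = 3·8 + 7 ↦ 3·9 + 7|_9 = 34 ⇒ 33
(4) 33|_9 = 3·9 + 6 ↦ 3·10 + 6|_10 = 36 ⇒ 35
(5) 35|_10 = 3·10 + 5 ↦ 3·11 + 5|_11 = 38 ⇒ 37
(6) 37|_11 = 3·11 + 4 ↦ 3·12 + 4|_12 = 40 ⇒ 39
(7) 39|_12 = 3·12 + 3 ↦ 3·13 + 3|_13 = 42 ⇒ 41
(8) 41|_13 = 3·13 + 2 ↦ 3·14 + 2|_14 = 44 ⇒ 43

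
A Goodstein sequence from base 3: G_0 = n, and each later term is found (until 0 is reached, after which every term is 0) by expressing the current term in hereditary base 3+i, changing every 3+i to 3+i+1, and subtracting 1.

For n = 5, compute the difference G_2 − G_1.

[0] 5 ≡ 3 + 2 (base 3). Lift 4: 6. −1: 5.
[1] 5 ≡ 4 + 1 (base 4). Lift 5: 6. −1: 5.

0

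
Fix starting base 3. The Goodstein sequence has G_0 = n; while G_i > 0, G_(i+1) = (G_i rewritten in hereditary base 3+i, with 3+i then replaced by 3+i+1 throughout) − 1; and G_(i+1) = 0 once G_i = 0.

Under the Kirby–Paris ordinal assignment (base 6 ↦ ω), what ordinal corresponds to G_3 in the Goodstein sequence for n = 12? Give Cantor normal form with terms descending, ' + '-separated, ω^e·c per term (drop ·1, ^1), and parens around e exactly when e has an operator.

ω^2 + 1

[0] 12 ≡ 3^2 + 3 (base 3). Lift 4: 20. −1: 19.
[1] 19 ≡ 4^2 + 3 (base 4). Lift 5: 28. −1: 27.
[2] 27 ≡ 5^2 + 2 (base 5). Lift 6: 38. −1: 37.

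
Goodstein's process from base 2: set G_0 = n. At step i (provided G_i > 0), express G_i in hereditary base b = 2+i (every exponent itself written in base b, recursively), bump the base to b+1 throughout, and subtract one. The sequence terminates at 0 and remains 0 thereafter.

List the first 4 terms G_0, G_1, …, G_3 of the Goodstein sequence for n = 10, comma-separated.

base 2: 10 = 2^(2 + 1) + 2; at 3: 3^(3 + 1) + 3 = 84; next = 83
base 3: 83 = 3^(3 + 1) + 2; at 4: 4^(4 + 1) + 2 = 1026; next = 1025
base 4: 1025 = 4^(4 + 1) + 1; at 5: 5^(5 + 1) + 1 = 15626; next = 15625

10, 83, 1025, 15625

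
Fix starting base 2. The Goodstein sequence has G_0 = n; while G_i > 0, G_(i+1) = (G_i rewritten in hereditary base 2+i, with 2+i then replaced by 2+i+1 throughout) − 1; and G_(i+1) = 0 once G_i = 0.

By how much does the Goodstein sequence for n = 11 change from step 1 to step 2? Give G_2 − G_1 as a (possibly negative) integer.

G_0 = 11. HB_2(11) = 2^(2 + 1) + 2 + 1. Bump = 85. G_1 = 84.
G_1 = 84. HB_3(84) = 3^(3 + 1) + 3. Bump = 1028. G_2 = 1027.

943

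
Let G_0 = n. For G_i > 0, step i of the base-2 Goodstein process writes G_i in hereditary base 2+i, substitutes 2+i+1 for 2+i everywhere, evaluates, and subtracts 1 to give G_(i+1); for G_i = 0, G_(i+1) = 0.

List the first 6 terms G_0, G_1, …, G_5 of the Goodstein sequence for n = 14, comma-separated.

base 2: 14 = 2^(2 + 1) + 2^2 + 2; at 3: 3^(3 + 1) + 3^3 + 3 = 111; next = 110
base 3: 110 = 3^(3 + 1) + 3^3 + 2; at 4: 4^(4 + 1) + 4^4 + 2 = 1282; next = 1281
base 4: 1281 = 4^(4 + 1) + 4^4 + 1; at 5: 5^(5 + 1) + 5^5 + 1 = 18751; next = 18750
base 5: 18750 = 5^(5 + 1) + 5^5; at 6: 6^(6 + 1) + 6^6 = 326592; next = 326591
base 6: 326591 = 6^(6 + 1) + 5·6^5 + 5·6^4 + 5·6^3 + 5·6^2 + 5·6 + 5; at 7: 7^(7 + 1) + 5·7^5 + 5·7^4 + 5·7^3 + 5·7^2 + 5·7 + 5 = 5862841; next = 5862840

14, 110, 1281, 18750, 326591, 5862840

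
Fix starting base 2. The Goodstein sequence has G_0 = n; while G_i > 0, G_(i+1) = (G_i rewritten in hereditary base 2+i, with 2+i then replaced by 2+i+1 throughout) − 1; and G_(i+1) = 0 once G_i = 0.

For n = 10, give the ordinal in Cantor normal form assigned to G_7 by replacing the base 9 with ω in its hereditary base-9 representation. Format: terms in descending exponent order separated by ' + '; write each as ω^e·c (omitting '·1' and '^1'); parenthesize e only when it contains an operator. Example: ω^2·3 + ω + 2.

base 2: 10 = 2^(2 + 1) + 2; at 3: 3^(3 + 1) + 3 = 84; next = 83
base 3: 83 = 3^(3 + 1) + 2; at 4: 4^(4 + 1) + 2 = 1026; next = 1025
base 4: 1025 = 4^(4 + 1) + 1; at 5: 5^(5 + 1) + 1 = 15626; next = 15625
base 5: 15625 = 5^(5 + 1); at 6: 6^(6 + 1) = 279936; next = 279935
base 6: 279935 = 5·6^6 + 5·6^5 + 5·6^4 + 5·6^3 + 5·6^2 + 5·6 + 5; at 7: 5·7^7 + 5·7^5 + 5·7^4 + 5·7^3 + 5·7^2 + 5·7 + 5 = 4215755; next = 4215754
base 7: 4215754 = 5·7^7 + 5·7^5 + 5·7^4 + 5·7^3 + 5·7^2 + 5·7 + 4; at 8: 5·8^8 + 5·8^5 + 5·8^4 + 5·8^3 + 5·8^2 + 5·8 + 4 = 84073324; next = 84073323
base 8: 84073323 = 5·8^8 + 5·8^5 + 5·8^4 + 5·8^3 + 5·8^2 + 5·8 + 3; at 9: 5·9^9 + 5·9^5 + 5·9^4 + 5·9^3 + 5·9^2 + 5·9 + 3 = 1937434593; next = 1937434592
base 9: 1937434592 = 5·9^9 + 5·9^5 + 5·9^4 + 5·9^3 + 5·9^2 + 5·9 + 2; at 10: 5·10^10 + 5·10^5 + 5·10^4 + 5·10^3 + 5·10^2 + 5·10 + 2 = 50000555552; next = 50000555551

ω^ω·5 + ω^5·5 + ω^4·5 + ω^3·5 + ω^2·5 + ω·5 + 2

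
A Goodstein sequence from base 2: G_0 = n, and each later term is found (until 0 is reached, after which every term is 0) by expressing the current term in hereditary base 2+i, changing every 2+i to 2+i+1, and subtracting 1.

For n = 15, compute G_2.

G_0=15  [base 2] 2^(2 + 1) + 2^2 + 2 + 1  →[2↦3]→  3^(3 + 1) + 3^3 + 3 + 1 = 112  −1 ⇒ G_1=111
G_1=111  [base 3] 3^(3 + 1) + 3^3 + 3  →[3↦4]→  4^(4 + 1) + 4^4 + 4 = 1284  −1 ⇒ G_2=1283
G_2=1283  [base 4] 4^(4 + 1) + 4^4 + 3  →[4↦5]→  5^(5 + 1) + 5^5 + 3 = 18753  −1 ⇒ G_3=18752

1283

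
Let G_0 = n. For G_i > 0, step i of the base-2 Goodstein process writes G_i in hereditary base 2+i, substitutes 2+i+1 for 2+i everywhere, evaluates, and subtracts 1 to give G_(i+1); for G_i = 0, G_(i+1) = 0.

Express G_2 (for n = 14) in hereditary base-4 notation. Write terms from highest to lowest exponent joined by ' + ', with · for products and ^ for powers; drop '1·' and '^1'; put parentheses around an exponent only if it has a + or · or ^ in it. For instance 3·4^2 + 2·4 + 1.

4^(4 + 1) + 4^4 + 1

14 —HB2→ 2^(2 + 1) + 2^2 + 2 —bump→ 3^(3 + 1) + 3^3 + 3 = 111 —(−1)→ 110
110 —HB3→ 3^(3 + 1) + 3^3 + 2 —bump→ 4^(4 + 1) + 4^4 + 2 = 1282 —(−1)→ 1281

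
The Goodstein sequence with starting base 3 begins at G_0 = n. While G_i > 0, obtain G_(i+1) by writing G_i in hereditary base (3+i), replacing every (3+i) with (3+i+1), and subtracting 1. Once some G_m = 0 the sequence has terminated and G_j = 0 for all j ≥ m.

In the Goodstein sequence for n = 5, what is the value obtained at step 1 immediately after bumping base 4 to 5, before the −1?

i=0: 5 = 3 + 2 (b=3); 3→4: 4 + 2 = 6; 6−1 = 5
i=1: 5 = 4 + 1 (b=4); 4→5: 5 + 1 = 6; 6−1 = 5

6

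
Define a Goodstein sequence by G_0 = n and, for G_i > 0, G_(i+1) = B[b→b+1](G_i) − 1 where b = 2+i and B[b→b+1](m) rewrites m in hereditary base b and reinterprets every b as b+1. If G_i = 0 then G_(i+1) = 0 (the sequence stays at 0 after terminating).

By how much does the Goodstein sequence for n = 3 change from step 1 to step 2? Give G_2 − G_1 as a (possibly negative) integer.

base 2: 3 = 2 + 1; at 3: 3 + 1 = 4; next = 3
base 3: 3 = 3; at 4: 4 = 4; next = 3

0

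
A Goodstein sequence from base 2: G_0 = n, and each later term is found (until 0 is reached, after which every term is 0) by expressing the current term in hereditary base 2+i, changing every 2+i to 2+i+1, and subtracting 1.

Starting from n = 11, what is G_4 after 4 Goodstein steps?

279937

[0] 11 ≡ 2^(2 + 1) + 2 + 1 (base 2). Lift 3: 85. −1: 84.
[1] 84 ≡ 3^(3 + 1) + 3 (base 3). Lift 4: 1028. −1: 1027.
[2] 1027 ≡ 4^(4 + 1) + 3 (base 4). Lift 5: 15628. −1: 15627.
[3] 15627 ≡ 5^(5 + 1) + 2 (base 5). Lift 6: 279938. −1: 279937.
[4] 279937 ≡ 6^(6 + 1) + 1 (base 6). Lift 7: 5764802. −1: 5764801.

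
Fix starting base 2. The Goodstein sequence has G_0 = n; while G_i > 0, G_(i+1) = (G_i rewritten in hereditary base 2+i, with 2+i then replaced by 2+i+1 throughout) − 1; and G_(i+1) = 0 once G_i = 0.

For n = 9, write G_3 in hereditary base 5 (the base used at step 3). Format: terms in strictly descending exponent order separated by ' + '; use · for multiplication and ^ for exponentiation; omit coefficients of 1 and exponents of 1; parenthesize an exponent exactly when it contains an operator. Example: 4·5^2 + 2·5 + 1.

i=0: 9 = 2^(2 + 1) + 1 (b=2); 2→3: 3^(3 + 1) + 1 = 82; 82−1 = 81
i=1: 81 = 3^(3 + 1) (b=3); 3→4: 4^(4 + 1) = 1024; 1024−1 = 1023
i=2: 1023 = 3·4^4 + 3·4^3 + 3·4^2 + 3·4 + 3 (b=4); 4→5: 3·5^5 + 3·5^3 + 3·5^2 + 3·5 + 3 = 9843; 9843−1 = 9842
i=3: 9842 = 3·5^5 + 3·5^3 + 3·5^2 + 3·5 + 2 (b=5); 5→6: 3·6^6 + 3·6^3 + 3·6^2 + 3·6 + 2 = 140744; 140744−1 = 140743

3·5^5 + 3·5^3 + 3·5^2 + 3·5 + 2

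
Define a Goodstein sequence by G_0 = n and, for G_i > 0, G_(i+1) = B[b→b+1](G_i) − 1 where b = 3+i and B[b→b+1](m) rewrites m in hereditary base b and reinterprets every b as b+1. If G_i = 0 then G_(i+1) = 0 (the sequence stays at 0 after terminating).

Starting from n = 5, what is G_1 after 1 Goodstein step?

base 3: 5 = 3 + 2; at 4: 4 + 2 = 6; next = 5
base 4: 5 = 4 + 1; at 5: 5 + 1 = 6; next = 5

5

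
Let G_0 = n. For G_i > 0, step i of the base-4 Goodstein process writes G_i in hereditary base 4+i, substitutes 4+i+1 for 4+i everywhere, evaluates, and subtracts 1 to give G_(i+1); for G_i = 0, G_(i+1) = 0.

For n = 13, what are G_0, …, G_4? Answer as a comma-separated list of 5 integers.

step 0: 13 = 3·4 + 1; sub 5 for 4: 3·5 + 1; = 16; G_1 = 16−1 = 15
step 1: 15 = 3·5; sub 6 for 5: 3·6; = 18; G_2 = 18−1 = 17
step 2: 17 = 2·6 + 5; sub 7 for 6: 2·7 + 5; = 19; G_3 = 19−1 = 18
step 3: 18 = 2·7 + 4; sub 8 for 7: 2·8 + 4; = 20; G_4 = 20−1 = 19

13, 15, 17, 18, 19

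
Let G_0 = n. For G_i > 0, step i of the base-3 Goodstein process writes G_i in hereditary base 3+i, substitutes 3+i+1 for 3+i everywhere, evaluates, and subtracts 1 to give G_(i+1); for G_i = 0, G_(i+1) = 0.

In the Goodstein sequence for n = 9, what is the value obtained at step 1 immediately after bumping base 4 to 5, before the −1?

G_0=9  [base 3] 3^2  →[3↦4]→  4^2 = 16  −1 ⇒ G_1=15
G_1=15  [base 4] 3·4 + 3  →[4↦5]→  3·5 + 3 = 18  −1 ⇒ G_2=17

18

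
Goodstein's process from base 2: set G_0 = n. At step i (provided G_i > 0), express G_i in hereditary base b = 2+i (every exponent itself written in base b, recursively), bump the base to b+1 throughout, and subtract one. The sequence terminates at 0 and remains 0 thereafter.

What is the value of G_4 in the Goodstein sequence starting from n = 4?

step 0: 4 = 2^2; sub 3 for 2: 3^3; = 27; G_1 = 27−1 = 26
step 1: 26 = 2·3^2 + 2·3 + 2; sub 4 for 3: 2·4^2 + 2·4 + 2; = 42; G_2 = 42−1 = 41
step 2: 41 = 2·4^2 + 2·4 + 1; sub 5 for 4: 2·5^2 + 2·5 + 1; = 61; G_3 = 61−1 = 60
step 3: 60 = 2·5^2 + 2·5; sub 6 for 5: 2·6^2 + 2·6; = 84; G_4 = 84−1 = 83
step 4: 83 = 2·6^2 + 6 + 5; sub 7 for 6: 2·7^2 + 7 + 5; = 110; G_5 = 110−1 = 109

83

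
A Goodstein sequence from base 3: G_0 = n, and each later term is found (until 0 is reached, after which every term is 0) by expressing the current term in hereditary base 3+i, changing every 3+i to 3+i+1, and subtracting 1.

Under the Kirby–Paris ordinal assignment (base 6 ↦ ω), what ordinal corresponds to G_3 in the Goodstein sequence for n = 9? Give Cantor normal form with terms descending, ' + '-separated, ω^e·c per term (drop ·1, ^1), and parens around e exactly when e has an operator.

ω·3 + 1

G_0 = 9. HB_3(9) = 3^2. Bump = 16. G_1 = 15.
G_1 = 15. HB_4(15) = 3·4 + 3. Bump = 18. G_2 = 17.
G_2 = 17. HB_5(17) = 3·5 + 2. Bump = 20. G_3 = 19.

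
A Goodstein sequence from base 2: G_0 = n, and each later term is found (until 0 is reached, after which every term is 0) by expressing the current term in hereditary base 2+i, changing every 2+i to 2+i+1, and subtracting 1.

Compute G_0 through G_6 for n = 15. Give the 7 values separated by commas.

(0) 15|_2 = 2^(2 + 1) + 2^2 + 2 + 1 ↦ 3^(3 + 1) + 3^3 + 3 + 1|_3 = 112 ⇒ 111
(1) 111|_3 = 3^(3 + 1) + 3^3 + 3 ↦ 4^(4 + 1) + 4^4 + 4|_4 = 1284 ⇒ 1283
(2) 1283|_4 = 4^(4 + 1) + 4^4 + 3 ↦ 5^(5 + 1) + 5^5 + 3|_5 = 18753 ⇒ 18752
(3) 18752|_5 = 5^(5 + 1) + 5^5 + 2 ↦ 6^(6 + 1) + 6^6 + 2|_6 = 326594 ⇒ 326593
(4) 326593|_6 = 6^(6 + 1) + 6^6 + 1 ↦ 7^(7 + 1) + 7^7 + 1|_7 = 6588345 ⇒ 6588344
(5) 6588344|_7 = 7^(7 + 1) + 7^7 ↦ 8^(8 + 1) + 8^8|_8 = 150994944 ⇒ 150994943

15, 111, 1283, 18752, 326593, 6588344, 150994943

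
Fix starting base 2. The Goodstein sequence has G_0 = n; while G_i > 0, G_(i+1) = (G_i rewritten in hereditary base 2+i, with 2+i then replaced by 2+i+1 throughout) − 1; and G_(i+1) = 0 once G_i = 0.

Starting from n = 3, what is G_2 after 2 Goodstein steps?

base 2: 3 = 2 + 1; at 3: 3 + 1 = 4; next = 3
base 3: 3 = 3; at 4: 4 = 4; next = 3

3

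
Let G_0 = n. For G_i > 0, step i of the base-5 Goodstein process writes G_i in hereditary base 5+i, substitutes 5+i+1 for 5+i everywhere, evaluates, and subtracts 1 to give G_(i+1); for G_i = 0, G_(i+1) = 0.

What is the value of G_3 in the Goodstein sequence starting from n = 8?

G_0 = 8. HB_5(8) = 5 + 3. Bump = 9. G_1 = 8.
G_1 = 8. HB_6(8) = 6 + 2. Bump = 9. G_2 = 8.
G_2 = 8. HB_7(8) = 7 + 1. Bump = 9. G_3 = 8.
G_3 = 8. HB_8(8) = 8. Bump = 9. G_4 = 8.

8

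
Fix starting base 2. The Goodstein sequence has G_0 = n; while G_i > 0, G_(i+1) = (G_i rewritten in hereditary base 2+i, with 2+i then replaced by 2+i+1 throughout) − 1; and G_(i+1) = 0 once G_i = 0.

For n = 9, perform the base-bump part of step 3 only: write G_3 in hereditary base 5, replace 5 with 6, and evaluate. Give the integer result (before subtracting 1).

140744

base 2: 9 = 2^(2 + 1) + 1; at 3: 3^(3 + 1) + 1 = 82; next = 81
base 3: 81 = 3^(3 + 1); at 4: 4^(4 + 1) = 1024; next = 1023
base 4: 1023 = 3·4^4 + 3·4^3 + 3·4^2 + 3·4 + 3; at 5: 3·5^5 + 3·5^3 + 3·5^2 + 3·5 + 3 = 9843; next = 9842
base 5: 9842 = 3·5^5 + 3·5^3 + 3·5^2 + 3·5 + 2; at 6: 3·6^6 + 3·6^3 + 3·6^2 + 3·6 + 2 = 140744; next = 140743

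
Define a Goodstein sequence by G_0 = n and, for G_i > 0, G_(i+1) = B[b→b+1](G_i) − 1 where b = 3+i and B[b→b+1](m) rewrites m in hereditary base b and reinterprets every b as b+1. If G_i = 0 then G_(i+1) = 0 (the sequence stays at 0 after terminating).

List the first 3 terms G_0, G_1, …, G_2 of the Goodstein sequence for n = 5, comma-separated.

(0) 5|_3 = 3 + 2 ↦ 4 + 2|_4 = 6 ⇒ 5
(1) 5|_4 = 4 + 1 ↦ 5 + 1|_5 = 6 ⇒ 5

5, 5, 5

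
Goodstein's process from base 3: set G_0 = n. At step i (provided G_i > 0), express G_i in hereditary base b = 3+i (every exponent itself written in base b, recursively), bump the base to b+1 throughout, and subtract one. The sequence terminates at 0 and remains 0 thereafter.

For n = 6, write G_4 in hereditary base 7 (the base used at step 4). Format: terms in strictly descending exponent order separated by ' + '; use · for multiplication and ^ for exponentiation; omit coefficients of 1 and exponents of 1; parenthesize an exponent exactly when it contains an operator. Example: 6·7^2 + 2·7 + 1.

7

G_0=6  [base 3] 2·3  →[3↦4]→  2·4 = 8  −1 ⇒ G_1=7
G_1=7  [base 4] 4 + 3  →[4↦5]→  5 + 3 = 8  −1 ⇒ G_2=7
G_2=7  [base 5] 5 + 2  →[5↦6]→  6 + 2 = 8  −1 ⇒ G_3=7
G_3=7  [base 6] 6 + 1  →[6↦7]→  7 + 1 = 8  −1 ⇒ G_4=7
G_4=7  [base 7] 7  →[7↦8]→  8 = 8  −1 ⇒ G_5=7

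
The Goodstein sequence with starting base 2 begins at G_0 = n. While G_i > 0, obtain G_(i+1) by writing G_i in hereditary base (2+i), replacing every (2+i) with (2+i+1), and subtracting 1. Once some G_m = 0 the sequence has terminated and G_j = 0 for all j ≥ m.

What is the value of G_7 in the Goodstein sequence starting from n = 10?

1937434592

G_0 = 10. HB_2(10) = 2^(2 + 1) + 2. Bump = 84. G_1 = 83.
G_1 = 83. HB_3(83) = 3^(3 + 1) + 2. Bump = 1026. G_2 = 1025.
G_2 = 1025. HB_4(1025) = 4^(4 + 1) + 1. Bump = 15626. G_3 = 15625.
G_3 = 15625. HB_5(15625) = 5^(5 + 1). Bump = 279936. G_4 = 279935.
G_4 = 279935. HB_6(279935) = 5·6^6 + 5·6^5 + 5·6^4 + 5·6^3 + 5·6^2 + 5·6 + 5. Bump = 4215755. G_5 = 4215754.
G_5 = 4215754. HB_7(4215754) = 5·7^7 + 5·7^5 + 5·7^4 + 5·7^3 + 5·7^2 + 5·7 + 4. Bump = 84073324. G_6 = 84073323.
G_6 = 84073323. HB_8(84073323) = 5·8^8 + 5·8^5 + 5·8^4 + 5·8^3 + 5·8^2 + 5·8 + 3. Bump = 1937434593. G_7 = 1937434592.
G_7 = 1937434592. HB_9(1937434592) = 5·9^9 + 5·9^5 + 5·9^4 + 5·9^3 + 5·9^2 + 5·9 + 2. Bump = 50000555552. G_8 = 50000555551.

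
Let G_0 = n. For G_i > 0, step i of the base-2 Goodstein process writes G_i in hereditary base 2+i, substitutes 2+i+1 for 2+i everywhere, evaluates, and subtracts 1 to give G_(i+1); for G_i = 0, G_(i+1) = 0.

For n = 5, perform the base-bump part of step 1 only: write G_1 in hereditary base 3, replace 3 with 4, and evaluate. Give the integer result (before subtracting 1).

256

5 —HB2→ 2^2 + 1 —bump→ 3^3 + 1 = 28 —(−1)→ 27
27 —HB3→ 3^3 —bump→ 4^4 = 256 —(−1)→ 255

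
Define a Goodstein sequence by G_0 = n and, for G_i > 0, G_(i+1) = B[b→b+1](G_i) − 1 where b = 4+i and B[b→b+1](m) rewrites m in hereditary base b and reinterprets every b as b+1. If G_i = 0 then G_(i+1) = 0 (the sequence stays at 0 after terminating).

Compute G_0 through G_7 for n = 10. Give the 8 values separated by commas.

10, 11, 12, 13, 13, 13, 13, 13

i=0: 10 = 2·4 + 2 (b=4); 4→5: 2·5 + 2 = 12; 12−1 = 11
i=1: 11 = 2·5 + 1 (b=5); 5→6: 2·6 + 1 = 13; 13−1 = 12
i=2: 12 = 2·6 (b=6); 6→7: 2·7 = 14; 14−1 = 13
i=3: 13 = 7 + 6 (b=7); 7→8: 8 + 6 = 14; 14−1 = 13
i=4: 13 = 8 + 5 (b=8); 8→9: 9 + 5 = 14; 14−1 = 13
i=5: 13 = 9 + 4 (b=9); 9→10: 10 + 4 = 14; 14−1 = 13
i=6: 13 = 10 + 3 (b=10); 10→11: 11 + 3 = 14; 14−1 = 13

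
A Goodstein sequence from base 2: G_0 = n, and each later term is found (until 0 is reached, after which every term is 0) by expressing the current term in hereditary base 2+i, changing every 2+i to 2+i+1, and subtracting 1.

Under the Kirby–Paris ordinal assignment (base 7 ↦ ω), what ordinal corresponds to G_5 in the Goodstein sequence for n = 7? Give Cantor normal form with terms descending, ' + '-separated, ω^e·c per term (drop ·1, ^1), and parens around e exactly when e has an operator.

ω^ω

step 0: 7 = 2^2 + 2 + 1; sub 3 for 2: 3^3 + 3 + 1; = 31; G_1 = 31−1 = 30
step 1: 30 = 3^3 + 3; sub 4 for 3: 4^4 + 4; = 260; G_2 = 260−1 = 259
step 2: 259 = 4^4 + 3; sub 5 for 4: 5^5 + 3; = 3128; G_3 = 3128−1 = 3127
step 3: 3127 = 5^5 + 2; sub 6 for 5: 6^6 + 2; = 46658; G_4 = 46658−1 = 46657
step 4: 46657 = 6^6 + 1; sub 7 for 6: 7^7 + 1; = 823544; G_5 = 823544−1 = 823543
step 5: 823543 = 7^7; sub 8 for 7: 8^8; = 16777216; G_6 = 16777216−1 = 16777215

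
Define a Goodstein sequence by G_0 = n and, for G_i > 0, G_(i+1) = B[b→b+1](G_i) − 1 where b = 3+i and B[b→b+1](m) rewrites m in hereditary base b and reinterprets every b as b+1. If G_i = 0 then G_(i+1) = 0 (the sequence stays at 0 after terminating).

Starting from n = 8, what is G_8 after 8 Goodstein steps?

i=0: 8 = 2·3 + 2 (b=3); 3→4: 2·4 + 2 = 10; 10−1 = 9
i=1: 9 = 2·4 + 1 (b=4); 4→5: 2·5 + 1 = 11; 11−1 = 10
i=2: 10 = 2·5 (b=5); 5→6: 2·6 = 12; 12−1 = 11
i=3: 11 = 6 + 5 (b=6); 6→7: 7 + 5 = 12; 12−1 = 11
i=4: 11 = 7 + 4 (b=7); 7→8: 8 + 4 = 12; 12−1 = 11
i=5: 11 = 8 + 3 (b=8); 8→9: 9 + 3 = 12; 12−1 = 11
i=6: 11 = 9 + 2 (b=9); 9→10: 10 + 2 = 12; 12−1 = 11
i=7: 11 = 10 + 1 (b=10); 10→11: 11 + 1 = 12; 12−1 = 11
i=8: 11 = 11 (b=11); 11→12: 12 = 12; 12−1 = 11

11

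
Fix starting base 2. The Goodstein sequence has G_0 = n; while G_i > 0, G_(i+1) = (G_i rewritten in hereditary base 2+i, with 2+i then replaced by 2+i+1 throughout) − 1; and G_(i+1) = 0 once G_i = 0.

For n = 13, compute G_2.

step 0: 13 = 2^(2 + 1) + 2^2 + 1; sub 3 for 2: 3^(3 + 1) + 3^3 + 1; = 109; G_1 = 109−1 = 108
step 1: 108 = 3^(3 + 1) + 3^3; sub 4 for 3: 4^(4 + 1) + 4^4; = 1280; G_2 = 1280−1 = 1279
step 2: 1279 = 4^(4 + 1) + 3·4^3 + 3·4^2 + 3·4 + 3; sub 5 for 4: 5^(5 + 1) + 3·5^3 + 3·5^2 + 3·5 + 3; = 16093; G_3 = 16093−1 = 16092

1279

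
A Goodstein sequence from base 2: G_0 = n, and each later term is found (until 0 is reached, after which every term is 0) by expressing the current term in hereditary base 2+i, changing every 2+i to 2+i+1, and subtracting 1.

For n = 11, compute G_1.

base 2: 11 = 2^(2 + 1) + 2 + 1; at 3: 3^(3 + 1) + 3 + 1 = 85; next = 84
base 3: 84 = 3^(3 + 1) + 3; at 4: 4^(4 + 1) + 4 = 1028; next = 1027

84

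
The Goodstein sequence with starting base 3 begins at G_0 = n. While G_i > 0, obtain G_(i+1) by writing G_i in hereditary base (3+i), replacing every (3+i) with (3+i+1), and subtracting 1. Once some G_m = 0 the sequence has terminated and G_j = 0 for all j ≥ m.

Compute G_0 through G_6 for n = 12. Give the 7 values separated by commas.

12 —HB3→ 3^2 + 3 —bump→ 4^2 + 4 = 20 —(−1)→ 19
19 —HB4→ 4^2 + 3 —bump→ 5^2 + 3 = 28 —(−1)→ 27
27 —HB5→ 5^2 + 2 —bump→ 6^2 + 2 = 38 —(−1)→ 37
37 —HB6→ 6^2 + 1 —bump→ 7^2 + 1 = 50 —(−1)→ 49
49 —HB7→ 7^2 —bump→ 8^2 = 64 —(−1)→ 63
63 —HB8→ 7·8 + 7 —bump→ 7·9 + 7 = 70 —(−1)→ 69

12, 19, 27, 37, 49, 63, 69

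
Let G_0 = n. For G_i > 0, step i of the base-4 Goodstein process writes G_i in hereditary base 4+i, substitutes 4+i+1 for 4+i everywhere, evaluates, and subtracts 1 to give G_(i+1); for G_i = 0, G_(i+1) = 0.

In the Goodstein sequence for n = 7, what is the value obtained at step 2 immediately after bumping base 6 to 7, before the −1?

i=0: 7 = 4 + 3 (b=4); 4→5: 5 + 3 = 8; 8−1 = 7
i=1: 7 = 5 + 2 (b=5); 5→6: 6 + 2 = 8; 8−1 = 7
i=2: 7 = 6 + 1 (b=6); 6→7: 7 + 1 = 8; 8−1 = 7

8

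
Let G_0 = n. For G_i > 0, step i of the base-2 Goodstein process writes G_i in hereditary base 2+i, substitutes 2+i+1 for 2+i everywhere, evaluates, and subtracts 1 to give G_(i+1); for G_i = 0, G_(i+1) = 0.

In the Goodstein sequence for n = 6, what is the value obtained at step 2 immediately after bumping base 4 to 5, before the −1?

G_0 = 6. HB_2(6) = 2^2 + 2. Bump = 30. G_1 = 29.
G_1 = 29. HB_3(29) = 3^3 + 2. Bump = 258. G_2 = 257.
G_2 = 257. HB_4(257) = 4^4 + 1. Bump = 3126. G_3 = 3125.

3126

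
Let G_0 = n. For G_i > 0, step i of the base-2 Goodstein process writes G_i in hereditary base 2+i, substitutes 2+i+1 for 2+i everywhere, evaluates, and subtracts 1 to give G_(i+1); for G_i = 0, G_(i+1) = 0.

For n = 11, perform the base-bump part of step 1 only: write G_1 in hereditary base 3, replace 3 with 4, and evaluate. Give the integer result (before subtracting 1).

(0) 11|_2 = 2^(2 + 1) + 2 + 1 ↦ 3^(3 + 1) + 3 + 1|_3 = 85 ⇒ 84
(1) 84|_3 = 3^(3 + 1) + 3 ↦ 4^(4 + 1) + 4|_4 = 1028 ⇒ 1027

1028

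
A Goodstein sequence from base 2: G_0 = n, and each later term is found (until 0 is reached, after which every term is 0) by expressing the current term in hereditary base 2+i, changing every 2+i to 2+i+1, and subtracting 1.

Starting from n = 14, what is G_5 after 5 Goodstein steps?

i=0: 14 = 2^(2 + 1) + 2^2 + 2 (b=2); 2→3: 3^(3 + 1) + 3^3 + 3 = 111; 111−1 = 110
i=1: 110 = 3^(3 + 1) + 3^3 + 2 (b=3); 3→4: 4^(4 + 1) + 4^4 + 2 = 1282; 1282−1 = 1281
i=2: 1281 = 4^(4 + 1) + 4^4 + 1 (b=4); 4→5: 5^(5 + 1) + 5^5 + 1 = 18751; 18751−1 = 18750
i=3: 18750 = 5^(5 + 1) + 5^5 (b=5); 5→6: 6^(6 + 1) + 6^6 = 326592; 326592−1 = 326591
i=4: 326591 = 6^(6 + 1) + 5·6^5 + 5·6^4 + 5·6^3 + 5·6^2 + 5·6 + 5 (b=6); 6→7: 7^(7 + 1) + 5·7^5 + 5·7^4 + 5·7^3 + 5·7^2 + 5·7 + 5 = 5862841; 5862841−1 = 5862840
i=5: 5862840 = 7^(7 + 1) + 5·7^5 + 5·7^4 + 5·7^3 + 5·7^2 + 5·7 + 4 (b=7); 7→8: 8^(8 + 1) + 5·8^5 + 5·8^4 + 5·8^3 + 5·8^2 + 5·8 + 4 = 134404972; 134404972−1 = 134404971

5862840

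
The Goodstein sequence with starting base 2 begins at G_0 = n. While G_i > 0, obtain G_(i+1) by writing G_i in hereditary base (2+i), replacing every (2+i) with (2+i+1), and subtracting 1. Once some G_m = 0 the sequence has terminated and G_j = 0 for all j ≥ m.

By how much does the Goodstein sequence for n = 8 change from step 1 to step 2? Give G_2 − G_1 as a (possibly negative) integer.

step 0: 8 = 2^(2 + 1); sub 3 for 2: 3^(3 + 1); = 81; G_1 = 81−1 = 80
step 1: 80 = 2·3^3 + 2·3^2 + 2·3 + 2; sub 4 for 3: 2·4^4 + 2·4^2 + 2·4 + 2; = 554; G_2 = 554−1 = 553

473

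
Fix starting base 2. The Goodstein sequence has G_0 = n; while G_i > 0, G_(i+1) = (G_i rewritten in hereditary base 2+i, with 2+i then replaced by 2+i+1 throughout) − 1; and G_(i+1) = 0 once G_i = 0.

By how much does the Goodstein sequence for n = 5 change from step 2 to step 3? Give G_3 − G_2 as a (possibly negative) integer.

212

G_0=5  [base 2] 2^2 + 1  →[2↦3]→  3^3 + 1 = 28  −1 ⇒ G_1=27
G_1=27  [base 3] 3^3  →[3↦4]→  4^4 = 256  −1 ⇒ G_2=255
G_2=255  [base 4] 3·4^3 + 3·4^2 + 3·4 + 3  →[4↦5]→  3·5^3 + 3·5^2 + 3·5 + 3 = 468  −1 ⇒ G_3=467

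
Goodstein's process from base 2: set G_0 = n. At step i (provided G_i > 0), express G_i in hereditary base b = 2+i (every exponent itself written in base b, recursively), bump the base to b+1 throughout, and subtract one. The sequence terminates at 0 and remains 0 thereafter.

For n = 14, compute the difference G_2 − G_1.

1171

G_0=14  [base 2] 2^(2 + 1) + 2^2 + 2  →[2↦3]→  3^(3 + 1) + 3^3 + 3 = 111  −1 ⇒ G_1=110
G_1=110  [base 3] 3^(3 + 1) + 3^3 + 2  →[3↦4]→  4^(4 + 1) + 4^4 + 2 = 1282  −1 ⇒ G_2=1281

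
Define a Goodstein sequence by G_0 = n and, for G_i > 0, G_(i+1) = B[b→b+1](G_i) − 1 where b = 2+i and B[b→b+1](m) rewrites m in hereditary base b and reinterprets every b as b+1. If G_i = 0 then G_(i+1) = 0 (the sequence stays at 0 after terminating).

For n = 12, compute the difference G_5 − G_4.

G_0=12  [base 2] 2^(2 + 1) + 2^2  →[2↦3]→  3^(3 + 1) + 3^3 = 108  −1 ⇒ G_1=107
G_1=107  [base 3] 3^(3 + 1) + 2·3^2 + 2·3 + 2  →[3↦4]→  4^(4 + 1) + 2·4^2 + 2·4 + 2 = 1066  −1 ⇒ G_2=1065
G_2=1065  [base 4] 4^(4 + 1) + 2·4^2 + 2·4 + 1  →[4↦5]→  5^(5 + 1) + 2·5^2 + 2·5 + 1 = 15686  −1 ⇒ G_3=15685
G_3=15685  [base 5] 5^(5 + 1) + 2·5^2 + 2·5  →[5↦6]→  6^(6 + 1) + 2·6^2 + 2·6 = 280020  −1 ⇒ G_4=280019
G_4=280019  [base 6] 6^(6 + 1) + 2·6^2 + 6 + 5  →[6↦7]→  7^(7 + 1) + 2·7^2 + 7 + 5 = 5764911  −1 ⇒ G_5=5764910

5484891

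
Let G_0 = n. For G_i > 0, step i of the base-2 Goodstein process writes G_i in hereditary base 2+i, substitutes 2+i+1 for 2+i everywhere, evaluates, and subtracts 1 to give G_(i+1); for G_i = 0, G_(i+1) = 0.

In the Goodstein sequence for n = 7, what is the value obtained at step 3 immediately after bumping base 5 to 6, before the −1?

i=0: 7 = 2^2 + 2 + 1 (b=2); 2→3: 3^3 + 3 + 1 = 31; 31−1 = 30
i=1: 30 = 3^3 + 3 (b=3); 3→4: 4^4 + 4 = 260; 260−1 = 259
i=2: 259 = 4^4 + 3 (b=4); 4→5: 5^5 + 3 = 3128; 3128−1 = 3127
i=3: 3127 = 5^5 + 2 (b=5); 5→6: 6^6 + 2 = 46658; 46658−1 = 46657

46658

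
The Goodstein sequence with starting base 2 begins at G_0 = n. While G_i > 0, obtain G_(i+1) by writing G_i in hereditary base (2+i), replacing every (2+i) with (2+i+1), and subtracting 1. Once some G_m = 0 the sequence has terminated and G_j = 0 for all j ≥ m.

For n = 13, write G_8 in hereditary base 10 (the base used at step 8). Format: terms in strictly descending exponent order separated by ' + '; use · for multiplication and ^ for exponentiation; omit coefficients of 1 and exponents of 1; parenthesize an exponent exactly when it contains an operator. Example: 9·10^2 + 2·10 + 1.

10^(10 + 1) + 3·10^3 + 3·10^2 + 2·10 + 5

i=0: 13 = 2^(2 + 1) + 2^2 + 1 (b=2); 2→3: 3^(3 + 1) + 3^3 + 1 = 109; 109−1 = 108
i=1: 108 = 3^(3 + 1) + 3^3 (b=3); 3→4: 4^(4 + 1) + 4^4 = 1280; 1280−1 = 1279
i=2: 1279 = 4^(4 + 1) + 3·4^3 + 3·4^2 + 3·4 + 3 (b=4); 4→5: 5^(5 + 1) + 3·5^3 + 3·5^2 + 3·5 + 3 = 16093; 16093−1 = 16092
i=3: 16092 = 5^(5 + 1) + 3·5^3 + 3·5^2 + 3·5 + 2 (b=5); 5→6: 6^(6 + 1) + 3·6^3 + 3·6^2 + 3·6 + 2 = 280712; 280712−1 = 280711
i=4: 280711 = 6^(6 + 1) + 3·6^3 + 3·6^2 + 3·6 + 1 (b=6); 6→7: 7^(7 + 1) + 3·7^3 + 3·7^2 + 3·7 + 1 = 5765999; 5765999−1 = 5765998
i=5: 5765998 = 7^(7 + 1) + 3·7^3 + 3·7^2 + 3·7 (b=7); 7→8: 8^(8 + 1) + 3·8^3 + 3·8^2 + 3·8 = 134219480; 134219480−1 = 134219479
i=6: 134219479 = 8^(8 + 1) + 3·8^3 + 3·8^2 + 2·8 + 7 (b=8); 8→9: 9^(9 + 1) + 3·9^3 + 3·9^2 + 2·9 + 7 = 3486786856; 3486786856−1 = 3486786855
i=7: 3486786855 = 9^(9 + 1) + 3·9^3 + 3·9^2 + 2·9 + 6 (b=9); 9→10: 10^(10 + 1) + 3·10^3 + 3·10^2 + 2·10 + 6 = 100000003326; 100000003326−1 = 100000003325
i=8: 100000003325 = 10^(10 + 1) + 3·10^3 + 3·10^2 + 2·10 + 5 (b=10); 10→11: 11^(11 + 1) + 3·11^3 + 3·11^2 + 2·11 + 5 = 3138428381104; 3138428381104−1 = 3138428381103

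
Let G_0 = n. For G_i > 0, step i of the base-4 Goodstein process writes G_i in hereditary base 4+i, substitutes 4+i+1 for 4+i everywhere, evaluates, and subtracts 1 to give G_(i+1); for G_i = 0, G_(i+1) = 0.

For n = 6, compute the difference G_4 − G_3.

-1

G_0 = 6. HB_4(6) = 4 + 2. Bump = 7. G_1 = 6.
G_1 = 6. HB_5(6) = 5 + 1. Bump = 7. G_2 = 6.
G_2 = 6. HB_6(6) = 6. Bump = 7. G_3 = 6.
G_3 = 6. HB_7(6) = 6. Bump = 6. G_4 = 5.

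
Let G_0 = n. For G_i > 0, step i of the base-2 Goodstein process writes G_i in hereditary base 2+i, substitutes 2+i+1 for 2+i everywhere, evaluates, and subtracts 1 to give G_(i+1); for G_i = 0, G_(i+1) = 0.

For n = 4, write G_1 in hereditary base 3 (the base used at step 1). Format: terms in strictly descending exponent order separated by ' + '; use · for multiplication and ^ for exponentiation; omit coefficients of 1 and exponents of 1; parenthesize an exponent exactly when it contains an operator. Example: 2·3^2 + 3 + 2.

G_0 = 4. HB_2(4) = 2^2. Bump = 27. G_1 = 26.
G_1 = 26. HB_3(26) = 2·3^2 + 2·3 + 2. Bump = 42. G_2 = 41.

2·3^2 + 2·3 + 2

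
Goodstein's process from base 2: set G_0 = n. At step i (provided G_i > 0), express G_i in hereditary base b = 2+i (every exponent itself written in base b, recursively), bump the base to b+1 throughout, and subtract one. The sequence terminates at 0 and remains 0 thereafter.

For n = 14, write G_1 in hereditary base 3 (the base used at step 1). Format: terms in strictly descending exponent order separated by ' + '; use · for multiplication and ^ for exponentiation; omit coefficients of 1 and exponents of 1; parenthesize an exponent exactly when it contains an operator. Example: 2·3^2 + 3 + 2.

3^(3 + 1) + 3^3 + 2

step 0: 14 = 2^(2 + 1) + 2^2 + 2; sub 3 for 2: 3^(3 + 1) + 3^3 + 3; = 111; G_1 = 111−1 = 110
step 1: 110 = 3^(3 + 1) + 3^3 + 2; sub 4 for 3: 4^(4 + 1) + 4^4 + 2; = 1282; G_2 = 1282−1 = 1281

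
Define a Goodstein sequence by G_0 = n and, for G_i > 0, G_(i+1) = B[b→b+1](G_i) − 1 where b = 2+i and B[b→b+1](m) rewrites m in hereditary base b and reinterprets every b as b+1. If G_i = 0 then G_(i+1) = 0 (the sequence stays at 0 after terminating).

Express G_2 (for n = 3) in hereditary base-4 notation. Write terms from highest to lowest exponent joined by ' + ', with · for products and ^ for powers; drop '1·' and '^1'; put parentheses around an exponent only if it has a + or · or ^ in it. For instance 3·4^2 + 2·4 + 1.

(0) 3|_2 = 2 + 1 ↦ 3 + 1|_3 = 4 ⇒ 3
(1) 3|_3 = 3 ↦ 4|_4 = 4 ⇒ 3
(2) 3|_4 = 3 ↦ 3|_5 = 3 ⇒ 2

3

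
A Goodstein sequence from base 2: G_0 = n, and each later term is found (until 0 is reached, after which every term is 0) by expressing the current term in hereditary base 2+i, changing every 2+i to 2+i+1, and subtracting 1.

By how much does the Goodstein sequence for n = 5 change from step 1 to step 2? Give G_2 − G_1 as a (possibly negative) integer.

228

(0) 5|_2 = 2^2 + 1 ↦ 3^3 + 1|_3 = 28 ⇒ 27
(1) 27|_3 = 3^3 ↦ 4^4|_4 = 256 ⇒ 255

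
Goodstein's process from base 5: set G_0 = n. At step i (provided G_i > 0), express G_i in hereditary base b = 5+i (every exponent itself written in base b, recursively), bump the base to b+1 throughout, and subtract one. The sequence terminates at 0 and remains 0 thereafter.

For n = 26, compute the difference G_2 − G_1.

12

base 5: 26 = 5^2 + 1; at 6: 6^2 + 1 = 37; next = 36
base 6: 36 = 6^2; at 7: 7^2 = 49; next = 48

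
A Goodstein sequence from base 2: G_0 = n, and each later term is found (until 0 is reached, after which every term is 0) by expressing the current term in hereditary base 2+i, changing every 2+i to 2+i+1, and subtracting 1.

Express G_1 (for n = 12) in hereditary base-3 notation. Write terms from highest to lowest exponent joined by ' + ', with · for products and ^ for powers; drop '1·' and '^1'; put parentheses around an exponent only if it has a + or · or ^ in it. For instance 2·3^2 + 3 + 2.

i=0: 12 = 2^(2 + 1) + 2^2 (b=2); 2→3: 3^(3 + 1) + 3^3 = 108; 108−1 = 107
i=1: 107 = 3^(3 + 1) + 2·3^2 + 2·3 + 2 (b=3); 3→4: 4^(4 + 1) + 2·4^2 + 2·4 + 2 = 1066; 1066−1 = 1065

3^(3 + 1) + 2·3^2 + 2·3 + 2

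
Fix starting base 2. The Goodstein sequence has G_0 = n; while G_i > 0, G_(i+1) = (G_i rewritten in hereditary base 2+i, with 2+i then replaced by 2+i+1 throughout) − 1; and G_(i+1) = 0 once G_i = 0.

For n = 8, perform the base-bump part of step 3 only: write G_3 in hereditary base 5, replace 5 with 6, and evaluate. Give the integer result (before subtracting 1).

(0) 8|_2 = 2^(2 + 1) ↦ 3^(3 + 1)|_3 = 81 ⇒ 80
(1) 80|_3 = 2·3^3 + 2·3^2 + 2·3 + 2 ↦ 2·4^4 + 2·4^2 + 2·4 + 2|_4 = 554 ⇒ 553
(2) 553|_4 = 2·4^4 + 2·4^2 + 2·4 + 1 ↦ 2·5^5 + 2·5^2 + 2·5 + 1|_5 = 6311 ⇒ 6310
(3) 6310|_5 = 2·5^5 + 2·5^2 + 2·5 ↦ 2·6^6 + 2·6^2 + 2·6|_6 = 93396 ⇒ 93395

93396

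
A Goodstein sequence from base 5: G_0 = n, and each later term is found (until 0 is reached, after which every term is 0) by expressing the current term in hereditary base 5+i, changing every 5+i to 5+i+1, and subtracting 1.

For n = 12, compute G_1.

G_0=12  [base 5] 2·5 + 2  →[5↦6]→  2·6 + 2 = 14  −1 ⇒ G_1=13
G_1=13  [base 6] 2·6 + 1  →[6↦7]→  2·7 + 1 = 15  −1 ⇒ G_2=14

13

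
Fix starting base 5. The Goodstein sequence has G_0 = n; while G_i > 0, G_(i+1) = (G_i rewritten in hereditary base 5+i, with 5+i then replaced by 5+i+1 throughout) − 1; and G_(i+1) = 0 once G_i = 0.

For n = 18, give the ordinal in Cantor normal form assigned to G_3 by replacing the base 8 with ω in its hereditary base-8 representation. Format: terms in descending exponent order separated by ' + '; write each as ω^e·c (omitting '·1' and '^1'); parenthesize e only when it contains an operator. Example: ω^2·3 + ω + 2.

(0) 18|_5 = 3·5 + 3 ↦ 3·6 + 3|_6 = 21 ⇒ 20
(1) 20|_6 = 3·6 + 2 ↦ 3·7 + 2|_7 = 23 ⇒ 22
(2) 22|_7 = 3·7 + 1 ↦ 3·8 + 1|_8 = 25 ⇒ 24
(3) 24|_8 = 3·8 ↦ 3·9|_9 = 27 ⇒ 26

ω·3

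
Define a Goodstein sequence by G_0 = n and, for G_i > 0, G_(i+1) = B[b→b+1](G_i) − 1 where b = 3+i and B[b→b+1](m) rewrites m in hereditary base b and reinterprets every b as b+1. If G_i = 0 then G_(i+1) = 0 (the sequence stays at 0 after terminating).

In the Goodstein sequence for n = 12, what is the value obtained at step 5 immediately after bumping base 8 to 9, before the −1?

base 3: 12 = 3^2 + 3; at 4: 4^2 + 4 = 20; next = 19
base 4: 19 = 4^2 + 3; at 5: 5^2 + 3 = 28; next = 27
base 5: 27 = 5^2 + 2; at 6: 6^2 + 2 = 38; next = 37
base 6: 37 = 6^2 + 1; at 7: 7^2 + 1 = 50; next = 49
base 7: 49 = 7^2; at 8: 8^2 = 64; next = 63

70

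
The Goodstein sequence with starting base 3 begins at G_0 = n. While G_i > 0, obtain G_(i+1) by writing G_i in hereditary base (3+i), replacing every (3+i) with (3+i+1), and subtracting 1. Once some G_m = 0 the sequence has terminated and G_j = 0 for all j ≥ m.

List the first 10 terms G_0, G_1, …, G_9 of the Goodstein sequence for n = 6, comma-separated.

6, 7, 7, 7, 7, 7, 6, 5, 4, 3

[0] 6 ≡ 2·3 (base 3). Lift 4: 8. −1: 7.
[1] 7 ≡ 4 + 3 (base 4). Lift 5: 8. −1: 7.
[2] 7 ≡ 5 + 2 (base 5). Lift 6: 8. −1: 7.
[3] 7 ≡ 6 + 1 (base 6). Lift 7: 8. −1: 7.
[4] 7 ≡ 7 (base 7). Lift 8: 8. −1: 7.
[5] 7 ≡ 7 (base 8). Lift 9: 7. −1: 6.
[6] 6 ≡ 6 (base 9). Lift 10: 6. −1: 5.
[7] 5 ≡ 5 (base 10). Lift 11: 5. −1: 4.
[8] 4 ≡ 4 (base 11). Lift 12: 4. −1: 3.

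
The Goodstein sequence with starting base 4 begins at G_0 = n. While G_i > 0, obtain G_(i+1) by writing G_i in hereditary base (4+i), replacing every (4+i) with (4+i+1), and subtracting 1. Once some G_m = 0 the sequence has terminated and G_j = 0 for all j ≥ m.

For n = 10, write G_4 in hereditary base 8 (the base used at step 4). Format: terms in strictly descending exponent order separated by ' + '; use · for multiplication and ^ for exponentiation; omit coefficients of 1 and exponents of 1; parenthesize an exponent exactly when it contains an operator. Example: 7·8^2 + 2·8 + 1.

10 —HB4→ 2·4 + 2 —bump→ 2·5 + 2 = 12 —(−1)→ 11
11 —HB5→ 2·5 + 1 —bump→ 2·6 + 1 = 13 —(−1)→ 12
12 —HB6→ 2·6 —bump→ 2·7 = 14 —(−1)→ 13
13 —HB7→ 7 + 6 —bump→ 8 + 6 = 14 —(−1)→ 13
13 —HB8→ 8 + 5 —bump→ 9 + 5 = 14 —(−1)→ 13

8 + 5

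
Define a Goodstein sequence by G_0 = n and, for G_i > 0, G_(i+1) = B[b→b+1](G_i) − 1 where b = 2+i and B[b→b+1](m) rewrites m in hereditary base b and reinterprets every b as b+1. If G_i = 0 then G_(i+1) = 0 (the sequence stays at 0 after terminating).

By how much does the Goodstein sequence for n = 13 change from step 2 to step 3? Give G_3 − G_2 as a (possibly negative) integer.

14813

13 —HB2→ 2^(2 + 1) + 2^2 + 1 —bump→ 3^(3 + 1) + 3^3 + 1 = 109 —(−1)→ 108
108 —HB3→ 3^(3 + 1) + 3^3 —bump→ 4^(4 + 1) + 4^4 = 1280 —(−1)→ 1279
1279 —HB4→ 4^(4 + 1) + 3·4^3 + 3·4^2 + 3·4 + 3 —bump→ 5^(5 + 1) + 3·5^3 + 3·5^2 + 3·5 + 3 = 16093 —(−1)→ 16092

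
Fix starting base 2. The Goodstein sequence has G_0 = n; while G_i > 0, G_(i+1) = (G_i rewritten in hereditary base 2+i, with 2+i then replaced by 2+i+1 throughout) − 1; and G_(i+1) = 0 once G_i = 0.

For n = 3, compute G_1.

step 0: 3 = 2 + 1; sub 3 for 2: 3 + 1; = 4; G_1 = 4−1 = 3
step 1: 3 = 3; sub 4 for 3: 4; = 4; G_2 = 4−1 = 3

3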